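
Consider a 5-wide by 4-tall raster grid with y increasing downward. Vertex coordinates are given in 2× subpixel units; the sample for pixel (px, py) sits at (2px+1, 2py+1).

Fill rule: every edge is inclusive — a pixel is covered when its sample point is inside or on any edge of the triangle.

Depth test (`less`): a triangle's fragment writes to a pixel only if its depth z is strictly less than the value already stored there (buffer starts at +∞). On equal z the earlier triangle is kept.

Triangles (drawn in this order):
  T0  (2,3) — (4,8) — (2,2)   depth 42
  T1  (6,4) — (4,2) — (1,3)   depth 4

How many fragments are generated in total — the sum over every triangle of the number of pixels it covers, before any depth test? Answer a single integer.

T0:
  2·area = 2  (B↔C swapped to make it positive)
  edge (2, 3)→(2, 2): d=(0,-1) inclusive
  edge (2, 2)→(4, 8): d=(2,6) inclusive
  edge (4, 8)→(2, 3): d=(-2,-5) inclusive
    (1,2)@(3, 5): e=[1,0,1] → █  [on edge]
    (2,2)@(5, 5): e=[3,-12,11] → ·
    (1,3)@(3, 7): e=[1,4,-3] → ·
  covered (1 px):
    · · · · ·
    · · · · ·
    · █ · · ·
    · · · · ·
T1:
  2·area = 8  (B↔C swapped to make it positive)
  edge (6, 4)→(1, 3): d=(-5,-1) inclusive
  edge (1, 3)→(4, 2): d=(3,-1) inclusive
  edge (4, 2)→(6, 4): d=(2,2) inclusive
    (1,0)@(3, 1): e=[12,-4,0] → ·  [on edge]
    (3,0)@(7, 1): e=[16,0,-8] → ·  [on edge]
    (0,1)@(1, 3): e=[0,0,8] → █  [on edge]
    (1,1)@(3, 3): e=[2,2,4] → █
    (2,1)@(5, 3): e=[4,4,0] → █  [on edge]
    (3,1)@(7, 3): e=[6,6,-4] → ·
    (0,2)@(1, 5): e=[-10,6,12] → ·
    (1,2)@(3, 5): e=[-8,8,8] → ·
    (2,2)@(5, 5): e=[-6,10,4] → ·
    (3,2)@(7, 5): e=[-4,12,0] → ·  [on edge]
    (4,3)@(9, 7): e=[-12,20,0] → ·  [on edge]
  covered (3 px):
    · · · · ·
    █ █ █ · ·
    · · · · ·
    · · · · ·

Final: 4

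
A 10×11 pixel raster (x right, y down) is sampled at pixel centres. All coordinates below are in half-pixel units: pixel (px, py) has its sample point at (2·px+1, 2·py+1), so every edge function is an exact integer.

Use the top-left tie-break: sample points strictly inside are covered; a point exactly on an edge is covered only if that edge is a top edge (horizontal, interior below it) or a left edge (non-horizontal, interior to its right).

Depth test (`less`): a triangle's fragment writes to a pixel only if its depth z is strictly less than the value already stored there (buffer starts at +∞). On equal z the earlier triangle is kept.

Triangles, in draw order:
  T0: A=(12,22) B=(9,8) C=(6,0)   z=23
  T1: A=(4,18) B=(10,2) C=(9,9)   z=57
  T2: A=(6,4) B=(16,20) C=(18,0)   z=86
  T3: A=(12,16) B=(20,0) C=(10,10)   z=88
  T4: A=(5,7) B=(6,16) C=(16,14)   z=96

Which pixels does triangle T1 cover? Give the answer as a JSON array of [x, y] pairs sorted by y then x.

T0:
  2·area = 18  (B↔C swapped to make it positive)
  edge (12, 22)→(6, 0): d=(-6,-22) top-left  bias=+0
  edge (6, 0)→(9, 8): d=(3,8) right/bottom  bias=-1
  edge (9, 8)→(12, 22): d=(3,14) right/bottom  bias=-1
    (3,1)@(7, 3): e=[4,1,13] → █
    (4,1)@(9, 3): e=[48,-15,-15] → ·
    (3,2)@(7, 5): e=[-8,7,19] → ·
    (4,4)@(9, 9): e=[12,3,3] → █
    (5,4)@(11, 9): e=[56,-13,-25] → ·
    (4,5)@(9, 11): e=[0,9,9] → █  [on edge]
    (5,5)@(11, 11): e=[44,-7,-19] → ·
    (4,6)@(9, 13): e=[-12,15,15] → ·
  covered (3 px):
    · · · · · · · · · ·
    · · · █ · · · · · ·
    · · · · · · · · · ·
    · · · · · · · · · ·
    · · · · █ · · · · ·
    · · · · █ · · · · ·
    · · · · · · · · · ·
    · · · · · · · · · ·
    · · · · · · · · · ·
    · · · · · · · · · ·
    · · · · · · · · · ·
T1:
  2·area = 26
  edge (4, 18)→(10, 2): d=(6,-16) top-left  bias=+0
  edge (10, 2)→(9, 9): d=(-1,7) right/bottom  bias=-1
  edge (9, 9)→(4, 18): d=(-5,9) right/bottom  bias=-1
    (4,2)@(9, 5): e=[2,4,20] → █
    (5,2)@(11, 5): e=[34,-10,2] → ·
    (4,3)@(9, 7): e=[14,2,10] → █
    (5,3)@(11, 7): e=[46,-12,-8] → ·
    (4,4)@(9, 9): e=[26,0,0] → ·  [on edge]
    (3,5)@(7, 11): e=[6,12,8] → █
    (4,5)@(9, 11): e=[38,-2,-10] → ·
    (3,6)@(7, 13): e=[18,10,-2] → ·
  covered (3 px):
    · · · · · · · · · ·
    · · · · · · · · · ·
    · · · · █ · · · · ·
    · · · · █ · · · · ·
    · · · · · · · · · ·
    · · · █ · · · · · ·
    · · · · · · · · · ·
    · · · · · · · · · ·
    · · · · · · · · · ·
    · · · · · · · · · ·
    · · · · · · · · · ·
T2:
  2·area = 232  (B↔C swapped to make it positive)
  edge (6, 4)→(18, 0): d=(12,-4) top-left  bias=+0
  edge (18, 0)→(16, 20): d=(-2,20) right/bottom  bias=-1
  edge (16, 20)→(6, 4): d=(-10,-16) top-left  bias=+0
    (7,0)@(15, 1): e=[0,58,174] → █  [on edge]
    (8,0)@(17, 1): e=[8,18,206] → █
    (9,0)@(19, 1): e=[16,-22,238] → ·
    (4,1)@(9, 3): e=[0,174,58] → █  [on edge]
    (5,1)@(11, 3): e=[8,134,90] → █
    (6,1)@(13, 3): e=[16,94,122] → █
    (9,1)@(19, 3): e=[40,-26,218] → ·
    (1,2)@(3, 5): e=[0,290,-58] → ·  [on edge]
    (3,2)@(7, 5): e=[16,210,6] → █
    (9,2)@(19, 5): e=[64,-30,198] → ·
    (3,3)@(7, 7): e=[40,206,-14] → ·
    (4,3)@(9, 7): e=[48,166,18] → █
  covered (30 px):
    · · · · · · · █ █ ·
    · · · · █ █ █ █ █ ·
    · · · █ █ █ █ █ █ ·
    · · · · █ █ █ █ █ ·
    · · · · · █ █ █ █ ·
    · · · · · █ █ █ · ·
    · · · · · · █ █ · ·
    · · · · · · █ █ · ·
    · · · · · · · █ · ·
    · · · · · · · · · ·
    · · · · · · · · · ·
T3:
  2·area = 80  (B↔C swapped to make it positive)
  edge (12, 16)→(10, 10): d=(-2,-6) top-left  bias=+0
  edge (10, 10)→(20, 0): d=(10,-10) top-left  bias=+0
  edge (20, 0)→(12, 16): d=(-8,16) right/bottom  bias=-1
    (3,0)@(7, 1): e=[0,-120,200] → ·  [on edge]
    (9,0)@(19, 1): e=[72,0,8] → █  [on edge]
    (8,1)@(17, 3): e=[56,0,24] → █  [on edge]
    (9,1)@(19, 3): e=[68,20,-8] → ·
    (7,2)@(15, 5): e=[40,0,40] → █  [on edge]
    (9,2)@(19, 5): e=[64,40,-24] → ·
    (4,3)@(9, 7): e=[0,-40,120] → ·  [on edge]
    (6,3)@(13, 7): e=[24,0,56] → █  [on edge]
    (8,3)@(17, 7): e=[48,40,-8] → ·
    (5,4)@(11, 9): e=[8,0,72] → █  [on edge]
    (8,4)@(17, 9): e=[44,60,-24] → ·
    (4,5)@(9, 11): e=[-8,0,88] → ·  [on edge]
    (3,6)@(7, 13): e=[-24,0,104] → ·  [on edge]
    (5,6)@(11, 13): e=[0,40,40] → █  [on edge]
    (2,7)@(5, 15): e=[-40,0,120] → ·  [on edge]
    (1,8)@(3, 17): e=[-56,0,136] → ·  [on edge]
    (0,9)@(1, 19): e=[-72,0,152] → ·  [on edge]
    (6,9)@(13, 19): e=[0,120,-40] → ·  [on edge]
  covered (13 px):
    · · · · · · · · · █
    · · · · · · · · █ ·
    · · · · · · · █ █ ·
    · · · · · · █ █ · ·
    · · · · · █ █ █ · ·
    · · · · · █ █ · · ·
    · · · · · █ █ · · ·
    · · · · · · · · · ·
    · · · · · · · · · ·
    · · · · · · · · · ·
    · · · · · · · · · ·
T4:
  2·area = 92  (B↔C swapped to make it positive)
  edge (5, 7)→(16, 14): d=(11,7) right/bottom  bias=-1
  edge (16, 14)→(6, 16): d=(-10,2) right/bottom  bias=-1
  edge (6, 16)→(5, 7): d=(-1,-9) top-left  bias=+0
    (2,3)@(5, 7): e=[0,92,0] → ·  [on edge]
    (3,4)@(7, 9): e=[8,68,16] → █
    (4,4)@(9, 9): e=[-6,64,34] → ·
    (3,5)@(7, 11): e=[30,48,14] → █
    (4,5)@(9, 11): e=[16,44,32] → █
    (5,5)@(11, 11): e=[2,40,50] → █
    (6,5)@(13, 11): e=[-12,36,68] → ·
    (3,6)@(7, 13): e=[52,28,12] → █
    (6,6)@(13, 13): e=[10,16,66] → █
    (7,6)@(15, 13): e=[-4,12,84] → ·
    (3,7)@(7, 15): e=[74,8,10] → █
    (5,7)@(11, 15): e=[46,0,46] → ·  [on edge]
    (0,8)@(1, 17): e=[138,0,-46] → ·  [on edge]
  covered (10 px):
    · · · · · · · · · ·
    · · · · · · · · · ·
    · · · · · · · · · ·
    · · · · · · · · · ·
    · · · █ · · · · · ·
    · · · █ █ █ · · · ·
    · · · █ █ █ █ · · ·
    · · · █ █ · · · · ·
    · · · · · · · · · ·
    · · · · · · · · · ·
    · · · · · · · · · ·

Result: [[4,2],[4,3],[3,5]]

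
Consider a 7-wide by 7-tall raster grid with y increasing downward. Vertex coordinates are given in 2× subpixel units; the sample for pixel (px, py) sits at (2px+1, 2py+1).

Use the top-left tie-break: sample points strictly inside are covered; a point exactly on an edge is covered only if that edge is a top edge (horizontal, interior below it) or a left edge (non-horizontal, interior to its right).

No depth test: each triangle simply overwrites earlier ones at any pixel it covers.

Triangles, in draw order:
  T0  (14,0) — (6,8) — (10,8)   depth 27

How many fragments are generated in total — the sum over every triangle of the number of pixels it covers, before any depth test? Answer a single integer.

T0:
  2·area = 32  (B↔C swapped to make it positive)
  edge (14, 0)→(10, 8): d=(-4,8) right/bottom  bias=-1
  edge (10, 8)→(6, 8): d=(-4,0) right/bottom  bias=-1
  edge (6, 8)→(14, 0): d=(8,-8) top-left  bias=+0
    (6,0)@(13, 1): e=[4,28,0] → █  [on edge]
    (5,1)@(11, 3): e=[12,20,0] → █  [on edge]
    (6,1)@(13, 3): e=[-4,20,16] → ·
    (4,2)@(9, 5): e=[20,12,0] → █  [on edge]
    (6,2)@(13, 5): e=[-12,12,32] → ·
    (3,3)@(7, 7): e=[28,4,0] → █  [on edge]
    (5,3)@(11, 7): e=[-4,4,32] → ·
    (2,4)@(5, 9): e=[36,-4,0] → ·  [on edge]
    (3,4)@(7, 9): e=[20,-4,16] → ·
    (4,4)@(9, 9): e=[4,-4,32] → ·
    (1,5)@(3, 11): e=[44,-12,0] → ·  [on edge]
    (0,6)@(1, 13): e=[52,-20,0] → ·  [on edge]
  covered (6 px):
    · · · · · · █
    · · · · · █ ·
    · · · · █ █ ·
    · · · █ █ · ·
    · · · · · · ·
    · · · · · · ·
    · · · · · · ·

Answer: 6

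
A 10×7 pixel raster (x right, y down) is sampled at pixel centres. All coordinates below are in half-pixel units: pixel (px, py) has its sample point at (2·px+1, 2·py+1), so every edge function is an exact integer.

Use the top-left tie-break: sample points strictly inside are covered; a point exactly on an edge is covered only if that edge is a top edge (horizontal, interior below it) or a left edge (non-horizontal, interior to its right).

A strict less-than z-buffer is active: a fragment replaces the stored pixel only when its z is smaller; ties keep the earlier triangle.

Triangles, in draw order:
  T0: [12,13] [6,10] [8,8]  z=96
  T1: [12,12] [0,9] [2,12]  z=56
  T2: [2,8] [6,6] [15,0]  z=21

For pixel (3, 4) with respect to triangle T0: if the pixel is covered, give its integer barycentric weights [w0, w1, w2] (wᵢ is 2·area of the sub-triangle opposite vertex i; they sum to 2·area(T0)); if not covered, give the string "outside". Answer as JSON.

T0:
  2·area = 18
  edge (12, 13)→(6, 10): d=(-6,-3) top-left  bias=+0
  edge (6, 10)→(8, 8): d=(2,-2) top-left  bias=+0
  edge (8, 8)→(12, 13): d=(4,5) right/bottom  bias=-1
    (7,0)@(15, 1): e=[81,0,-63] → .  [on edge]
    (6,1)@(13, 3): e=[63,0,-45] → .  [on edge]
    (5,2)@(11, 5): e=[45,0,-27] → .  [on edge]
    (4,3)@(9, 7): e=[27,0,-9] → .  [on edge]
    (3,4)@(7, 9): e=[9,0,9] → X  [on edge]
    (4,4)@(9, 9): e=[15,4,-1] → .
    (2,5)@(5, 11): e=[-9,0,27] → .  [on edge]
    (3,5)@(7, 11): e=[-3,4,17] → .
    (4,5)@(9, 11): e=[3,8,7] → X
    (5,5)@(11, 11): e=[9,12,-3] → .
    (1,6)@(3, 13): e=[-27,0,45] → .  [on edge]
    (4,6)@(9, 13): e=[-9,12,15] → .
  covered (2 px):
    . . . . . . . . . .
    . . . . . . . . . .
    . . . . . . . . . .
    . . . . . . . . . .
    . . . X . . . . . .
    . . . . X . . . . .
    . . . . . . . . . .
T1:
  2·area = 30  (B↔C swapped to make it positive)
  edge (12, 12)→(2, 12): d=(-10,0) right/bottom  bias=-1
  edge (2, 12)→(0, 9): d=(-2,-3) top-left  bias=+0
  edge (0, 9)→(12, 12): d=(12,3) right/bottom  bias=-1
    (1,5)@(3, 11): e=[10,5,15] → X
    (2,5)@(5, 11): e=[10,11,9] → X
    (3,5)@(7, 11): e=[10,17,3] → X
    (4,5)@(9, 11): e=[10,23,-3] → .
    (1,6)@(3, 13): e=[-10,1,39] → .
    (2,6)@(5, 13): e=[-10,7,33] → .
    (3,6)@(7, 13): e=[-10,13,27] → .
  covered (3 px):
    . . . . . . . . . .
    . . . . . . . . . .
    . . . . . . . . . .
    . . . . . . . . . .
    . . . . . . . . . .
    . X X X . . . . . .
    . . . . . . . . . .
T2:
  2·area = 6  (B↔C swapped to make it positive)
  edge (2, 8)→(15, 0): d=(13,-8) top-left  bias=+0
  edge (15, 0)→(6, 6): d=(-9,6) right/bottom  bias=-1
  edge (6, 6)→(2, 8): d=(-4,2) right/bottom  bias=-1
    (3,2)@(7, 5): e=[1,3,2] → X
    (4,2)@(9, 5): e=[17,-9,-2] → .
    (3,3)@(7, 7): e=[27,-15,-6] → .
  covered (1 px):
    . . . . . . . . . .
    . . . . . . . . . .
    . . . X . . . . . .
    . . . . . . . . . .
    . . . . . . . . . .
    . . . . . . . . . .
    . . . . . . . . . .

Result: [0,9,9]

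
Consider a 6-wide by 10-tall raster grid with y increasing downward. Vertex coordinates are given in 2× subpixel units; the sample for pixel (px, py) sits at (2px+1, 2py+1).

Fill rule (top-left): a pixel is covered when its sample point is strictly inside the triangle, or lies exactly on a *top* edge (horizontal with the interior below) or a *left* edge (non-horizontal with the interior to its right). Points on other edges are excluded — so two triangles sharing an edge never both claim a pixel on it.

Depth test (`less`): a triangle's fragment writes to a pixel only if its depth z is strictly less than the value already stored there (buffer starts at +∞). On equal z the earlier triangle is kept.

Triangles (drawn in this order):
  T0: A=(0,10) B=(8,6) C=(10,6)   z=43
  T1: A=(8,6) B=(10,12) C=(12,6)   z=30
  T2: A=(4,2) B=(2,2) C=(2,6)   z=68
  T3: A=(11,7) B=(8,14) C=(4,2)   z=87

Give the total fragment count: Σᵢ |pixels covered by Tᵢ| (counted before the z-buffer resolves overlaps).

T0:
  2·area = 8
  edge (0, 10)→(8, 6): d=(8,-4) top-left  bias=+0
  edge (8, 6)→(10, 6): d=(2,0) top-left  bias=+0
  edge (10, 6)→(0, 10): d=(-10,4) right/bottom  bias=-1
    (3,3)@(7, 7): e=[4,2,2] → X
    (4,3)@(9, 7): e=[12,2,-6] → .
    (3,4)@(7, 9): e=[20,6,-18] → .
  covered (1 px):
    . . . . . .
    . . . . . .
    . . . . . .
    . . . X . .
    . . . . . .
    . . . . . .
    . . . . . .
    . . . . . .
    . . . . . .
    . . . . . .
T1:
  2·area = 24  (B↔C swapped to make it positive)
  edge (8, 6)→(12, 6): d=(4,0) top-left  bias=+0
  edge (12, 6)→(10, 12): d=(-2,6) right/bottom  bias=-1
  edge (10, 12)→(8, 6): d=(-2,-6) top-left  bias=+0
    (3,1)@(7, 3): e=[-12,36,0] → .  [on edge]
    (4,3)@(9, 7): e=[4,16,4] → X
    (5,3)@(11, 7): e=[4,4,16] → X
    (4,4)@(9, 9): e=[12,12,0] → X  [on edge]
    (5,4)@(11, 9): e=[12,0,12] → .  [on edge]
    (4,5)@(9, 11): e=[20,8,-4] → .
    (4,7)@(9, 15): e=[36,0,-12] → .  [on edge]
    (5,7)@(11, 15): e=[36,-12,0] → .  [on edge]
  covered (3 px):
    . . . . . .
    . . . . . .
    . . . . . .
    . . . . X X
    . . . . X .
    . . . . . .
    . . . . . .
    . . . . . .
    . . . . . .
    . . . . . .
T2:
  2·area = 8  (B↔C swapped to make it positive)
  edge (4, 2)→(2, 6): d=(-2,4) right/bottom  bias=-1
  edge (2, 6)→(2, 2): d=(0,-4) top-left  bias=+0
  edge (2, 2)→(4, 2): d=(2,0) top-left  bias=+0
    (1,1)@(3, 3): e=[2,4,2] → X
    (2,1)@(5, 3): e=[-6,12,2] → .
    (1,2)@(3, 5): e=[-2,4,6] → .
  covered (1 px):
    . . . . . .
    . X . . . .
    . . . . . .
    . . . . . .
    . . . . . .
    . . . . . .
    . . . . . .
    . . . . . .
    . . . . . .
    . . . . . .
T3:
  2·area = 64
  edge (11, 7)→(8, 14): d=(-3,7) right/bottom  bias=-1
  edge (8, 14)→(4, 2): d=(-4,-12) top-left  bias=+0
  edge (4, 2)→(11, 7): d=(7,5) right/bottom  bias=-1
    (2,1)@(5, 3): e=[54,8,2] → X
    (3,1)@(7, 3): e=[40,32,-8] → .
    (2,2)@(5, 5): e=[48,0,16] → X  [on edge]
    (3,2)@(7, 5): e=[34,24,6] → X
    (4,2)@(9, 5): e=[20,48,-4] → .
    (2,3)@(5, 7): e=[42,-8,30] → .
    (3,3)@(7, 7): e=[28,16,20] → X
    (4,3)@(9, 7): e=[14,40,10] → X
    (5,3)@(11, 7): e=[0,64,0] → .  [on edge]
    (3,4)@(7, 9): e=[22,8,34] → X
    (5,4)@(11, 9): e=[-6,56,14] → .
    (3,5)@(7, 11): e=[16,0,48] → X  [on edge]
    (4,8)@(9, 17): e=[-16,0,80] → .  [on edge]
  covered (9 px):
    . . . . . .
    . . X . . .
    . . X X . .
    . . . X X .
    . . . X X .
    . . . X X .
    . . . . . .
    . . . . . .
    . . . . . .
    . . . . . .

Result: 14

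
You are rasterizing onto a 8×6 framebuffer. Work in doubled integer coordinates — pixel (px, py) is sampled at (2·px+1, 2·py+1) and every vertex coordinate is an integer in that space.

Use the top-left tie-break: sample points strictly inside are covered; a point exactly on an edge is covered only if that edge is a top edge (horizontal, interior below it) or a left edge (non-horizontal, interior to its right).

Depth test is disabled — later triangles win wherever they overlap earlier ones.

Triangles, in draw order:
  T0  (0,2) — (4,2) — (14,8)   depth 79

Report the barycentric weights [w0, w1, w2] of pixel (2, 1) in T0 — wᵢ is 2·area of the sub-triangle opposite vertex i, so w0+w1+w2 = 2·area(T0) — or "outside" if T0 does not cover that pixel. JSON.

T0:
  2·area = 24
  edge (0, 2)→(4, 2): d=(4,0) top-left  bias=+0
  edge (4, 2)→(14, 8): d=(10,6) right/bottom  bias=-1
  edge (14, 8)→(0, 2): d=(-14,-6) top-left  bias=+0
    (1,1)@(3, 3): e=[4,16,4] → X
    (2,1)@(5, 3): e=[4,4,16] → X
    (3,1)@(7, 3): e=[4,-8,28] → .
    (1,2)@(3, 5): e=[12,36,-24] → .
    (2,2)@(5, 5): e=[12,24,-12] → .
    (3,2)@(7, 5): e=[12,12,0] → X  [on edge]
    (4,2)@(9, 5): e=[12,0,12] → .  [on edge]
    (3,3)@(7, 7): e=[20,32,-28] → .
  covered (3 px):
    . . . . . . . .
    . X X . . . . .
    . . . X . . . .
    . . . . . . . .
    . . . . . . . .
    . . . . . . . .

Result: [4,16,4]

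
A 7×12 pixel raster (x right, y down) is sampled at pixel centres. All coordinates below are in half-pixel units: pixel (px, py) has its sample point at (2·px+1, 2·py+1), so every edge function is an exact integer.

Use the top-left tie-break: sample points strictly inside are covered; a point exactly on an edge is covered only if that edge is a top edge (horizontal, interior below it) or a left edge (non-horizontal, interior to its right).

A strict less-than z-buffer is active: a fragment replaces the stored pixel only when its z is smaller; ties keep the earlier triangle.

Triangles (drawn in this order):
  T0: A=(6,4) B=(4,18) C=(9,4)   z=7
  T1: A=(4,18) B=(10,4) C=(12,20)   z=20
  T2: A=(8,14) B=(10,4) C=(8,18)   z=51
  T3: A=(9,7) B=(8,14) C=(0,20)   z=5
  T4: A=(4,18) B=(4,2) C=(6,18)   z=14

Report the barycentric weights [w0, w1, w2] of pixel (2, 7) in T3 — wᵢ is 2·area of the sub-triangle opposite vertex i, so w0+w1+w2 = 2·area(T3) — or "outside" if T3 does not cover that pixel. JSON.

T0:
  2·area = 42  (B↔C swapped to make it positive)
  edge (6, 4)→(9, 4): d=(3,0) top-left  bias=+0
  edge (9, 4)→(4, 18): d=(-5,14) right/bottom  bias=-1
  edge (4, 18)→(6, 4): d=(2,-14) top-left  bias=+0
    (3,2)@(7, 5): e=[3,23,16] → █
    (4,2)@(9, 5): e=[3,-5,44] → ·
    (3,3)@(7, 7): e=[9,13,20] → █
    (4,3)@(9, 7): e=[9,-15,48] → ·
    (3,4)@(7, 9): e=[15,3,24] → █
    (4,4)@(9, 9): e=[15,-25,52] → ·
    (2,5)@(5, 11): e=[21,21,0] → █  [on edge]
    (3,5)@(7, 11): e=[21,-7,28] → ·
    (2,6)@(5, 13): e=[27,11,4] → █
    (3,6)@(7, 13): e=[27,-17,32] → ·
    (2,7)@(5, 15): e=[33,1,8] → █
    (3,7)@(7, 15): e=[33,-27,36] → ·
  covered (6 px):
    · · · · · · ·
    · · · · · · ·
    · · · █ · · ·
    · · · █ · · ·
    · · · █ · · ·
    · · █ · · · ·
    · · █ · · · ·
    · · █ · · · ·
    · · · · · · ·
    · · · · · · ·
    · · · · · · ·
    · · · · · · ·
T1:
  2·area = 124
  edge (4, 18)→(10, 4): d=(6,-14) top-left  bias=+0
  edge (10, 4)→(12, 20): d=(2,16) right/bottom  bias=-1
  edge (12, 20)→(4, 18): d=(-8,-2) top-left  bias=+0
    (4,3)@(9, 7): e=[4,22,98] → █
    (5,3)@(11, 7): e=[32,-10,102] → ·
    (4,4)@(9, 9): e=[16,26,82] → █
    (5,4)@(11, 9): e=[44,-6,86] → ·
    (3,5)@(7, 11): e=[0,62,62] → █  [on edge]
    (5,5)@(11, 11): e=[56,-2,70] → ·
    (3,6)@(7, 13): e=[12,66,46] → █
    (5,6)@(11, 13): e=[68,2,54] → █
    (6,6)@(13, 13): e=[96,-30,58] → ·
    (3,7)@(7, 15): e=[24,70,30] → █
    (6,7)@(13, 15): e=[108,-26,42] → ·
    (2,8)@(5, 17): e=[8,106,10] → █
  covered (16 px):
    · · · · · · ·
    · · · · · · ·
    · · · · · · ·
    · · · · █ · ·
    · · · · █ · ·
    · · · █ █ · ·
    · · · █ █ █ ·
    · · · █ █ █ ·
    · · █ █ █ █ ·
    · · · · █ █ ·
    · · · · · · ·
    · · · · · · ·
T2:
  2·area = 8
  edge (8, 14)→(10, 4): d=(2,-10) top-left  bias=+0
  edge (10, 4)→(8, 18): d=(-2,14) right/bottom  bias=-1
  edge (8, 18)→(8, 14): d=(0,-4) top-left  bias=+0
    (4,4)@(9, 9): e=[0,4,4] → █  [on edge]
    (5,4)@(11, 9): e=[20,-24,12] → ·
    (4,5)@(9, 11): e=[4,0,4] → ·  [on edge]
    (3,9)@(7, 19): e=[0,12,-4] → ·  [on edge]
  covered (1 px):
    · · · · · · ·
    · · · · · · ·
    · · · · · · ·
    · · · · · · ·
    · · · · █ · ·
    · · · · · · ·
    · · · · · · ·
    · · · · · · ·
    · · · · · · ·
    · · · · · · ·
    · · · · · · ·
    · · · · · · ·
T3:
  2·area = 50
  edge (9, 7)→(8, 14): d=(-1,7) right/bottom  bias=-1
  edge (8, 14)→(0, 20): d=(-8,6) right/bottom  bias=-1
  edge (0, 20)→(9, 7): d=(9,-13) top-left  bias=+0
    (4,3)@(9, 7): e=[0,50,0] → ·  [on edge]
    (3,5)@(7, 11): e=[10,30,10] → █
    (4,5)@(9, 11): e=[-4,18,36] → ·
    (2,6)@(5, 13): e=[22,26,2] → █
    (4,6)@(9, 13): e=[-6,2,54] → ·
    (2,7)@(5, 15): e=[20,10,20] → █
    (3,7)@(7, 15): e=[6,-2,46] → ·
    (1,8)@(3, 17): e=[32,6,12] → █
    (2,8)@(5, 17): e=[18,-6,38] → ·
    (0,9)@(1, 19): e=[44,2,4] → █
    (1,9)@(3, 19): e=[30,-10,30] → ·
    (0,10)@(1, 21): e=[42,-14,22] → ·
    (3,10)@(7, 21): e=[0,-50,100] → ·  [on edge]
  covered (6 px):
    · · · · · · ·
    · · · · · · ·
    · · · · · · ·
    · · · · · · ·
    · · · · · · ·
    · · · █ · · ·
    · · █ █ · · ·
    · · █ · · · ·
    · █ · · · · ·
    █ · · · · · ·
    · · · · · · ·
    · · · · · · ·
T4:
  2·area = 32
  edge (4, 18)→(4, 2): d=(0,-16) top-left  bias=+0
  edge (4, 2)→(6, 18): d=(2,16) right/bottom  bias=-1
  edge (6, 18)→(4, 18): d=(-2,0) right/bottom  bias=-1
    (2,5)@(5, 11): e=[16,2,14] → █
    (3,5)@(7, 11): e=[48,-30,14] → ·
    (2,6)@(5, 13): e=[16,6,10] → █
    (3,6)@(7, 13): e=[48,-26,10] → ·
    (2,7)@(5, 15): e=[16,10,6] → █
    (3,7)@(7, 15): e=[48,-22,6] → ·
    (2,8)@(5, 17): e=[16,14,2] → █
    (3,8)@(7, 17): e=[48,-18,2] → ·
    (2,9)@(5, 19): e=[16,18,-2] → ·
  covered (4 px):
    · · · · · · ·
    · · · · · · ·
    · · · · · · ·
    · · · · · · ·
    · · · · · · ·
    · · █ · · · ·
    · · █ · · · ·
    · · █ · · · ·
    · · █ · · · ·
    · · · · · · ·
    · · · · · · ·
    · · · · · · ·

Result: [10,20,20]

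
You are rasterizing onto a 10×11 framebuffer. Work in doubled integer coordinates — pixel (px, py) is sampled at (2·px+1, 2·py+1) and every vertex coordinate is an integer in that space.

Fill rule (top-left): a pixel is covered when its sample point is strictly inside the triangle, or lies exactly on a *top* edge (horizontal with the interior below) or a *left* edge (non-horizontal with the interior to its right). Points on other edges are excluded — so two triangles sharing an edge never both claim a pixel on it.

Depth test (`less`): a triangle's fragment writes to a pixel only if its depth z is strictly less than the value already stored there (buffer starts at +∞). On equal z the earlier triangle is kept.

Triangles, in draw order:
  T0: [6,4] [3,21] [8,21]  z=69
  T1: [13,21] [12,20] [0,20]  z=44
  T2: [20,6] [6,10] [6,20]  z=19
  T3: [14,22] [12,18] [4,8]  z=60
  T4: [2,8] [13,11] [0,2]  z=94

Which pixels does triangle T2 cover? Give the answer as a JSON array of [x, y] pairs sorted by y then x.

T0:
  2·area = 85  (B↔C swapped to make it positive)
  edge (6, 4)→(8, 21): d=(2,17) right/bottom  bias=-1
  edge (8, 21)→(3, 21): d=(-5,0) right/bottom  bias=-1
  edge (3, 21)→(6, 4): d=(3,-17) top-left  bias=+0
    (2,5)@(5, 11): e=[31,50,4] → █
    (3,5)@(7, 11): e=[-3,50,38] → ·
    (2,6)@(5, 13): e=[35,40,10] → █
    (3,6)@(7, 13): e=[1,40,44] → █
    (4,6)@(9, 13): e=[-33,40,78] → ·
    (2,7)@(5, 15): e=[39,30,16] → █
    (4,7)@(9, 15): e=[-29,30,84] → ·
    (2,8)@(5, 17): e=[43,20,22] → █
    (4,8)@(9, 17): e=[-25,20,90] → ·
    (2,9)@(5, 19): e=[47,10,28] → █
    (4,9)@(9, 19): e=[-21,10,96] → ·
    (0,10)@(1, 21): e=[119,0,-34] → ·  [on edge]
    (1,10)@(3, 21): e=[85,0,0] → ·  [on edge]
    (2,10)@(5, 21): e=[51,0,34] → ·  [on edge]
    (3,10)@(7, 21): e=[17,0,68] → ·  [on edge]
    (4,10)@(9, 21): e=[-17,0,102] → ·  [on edge]
    (5,10)@(11, 21): e=[-51,0,136] → ·  [on edge]
    (6,10)@(13, 21): e=[-85,0,170] → ·  [on edge]
    (7,10)@(15, 21): e=[-119,0,204] → ·  [on edge]
    (8,10)@(17, 21): e=[-153,0,238] → ·  [on edge]
    (9,10)@(19, 21): e=[-187,0,272] → ·  [on edge]
  covered (9 px):
    · · · · · · · · · ·
    · · · · · · · · · ·
    · · · · · · · · · ·
    · · · · · · · · · ·
    · · · · · · · · · ·
    · · █ · · · · · · ·
    · · █ █ · · · · · ·
    · · █ █ · · · · · ·
    · · █ █ · · · · · ·
    · · █ █ · · · · · ·
    · · · · · · · · · ·
T1:
  2·area = 12  (B↔C swapped to make it positive)
  edge (13, 21)→(0, 20): d=(-13,-1) top-left  bias=+0
  edge (0, 20)→(12, 20): d=(12,0) top-left  bias=+0
  edge (12, 20)→(13, 21): d=(1,1) right/bottom  bias=-1
    (0,4)@(1, 9): e=[144,-132,0] → ·  [on edge]
    (1,5)@(3, 11): e=[120,-108,0] → ·  [on edge]
    (2,6)@(5, 13): e=[96,-84,0] → ·  [on edge]
    (3,7)@(7, 15): e=[72,-60,0] → ·  [on edge]
    (4,8)@(9, 17): e=[48,-36,0] → ·  [on edge]
    (5,9)@(11, 19): e=[24,-12,0] → ·  [on edge]
    (6,10)@(13, 21): e=[0,12,0] → ·  [on edge]
  covered (0 px):
    · · · · · · · · · ·
    · · · · · · · · · ·
    · · · · · · · · · ·
    · · · · · · · · · ·
    · · · · · · · · · ·
    · · · · · · · · · ·
    · · · · · · · · · ·
    · · · · · · · · · ·
    · · · · · · · · · ·
    · · · · · · · · · ·
    · · · · · · · · · ·
T2:
  2·area = 140  (B↔C swapped to make it positive)
  edge (20, 6)→(6, 20): d=(-14,14) right/bottom  bias=-1
  edge (6, 20)→(6, 10): d=(0,-10) top-left  bias=+0
  edge (6, 10)→(20, 6): d=(14,-4) top-left  bias=+0
    (8,3)@(17, 7): e=[28,110,2] → █
    (9,3)@(19, 7): e=[0,130,10] → ·  [on edge]
    (5,4)@(11, 9): e=[84,50,6] → █
    (6,4)@(13, 9): e=[56,70,14] → █
    (7,4)@(15, 9): e=[28,90,22] → █
    (8,4)@(17, 9): e=[0,110,30] → ·  [on edge]
    (3,5)@(7, 11): e=[112,10,18] → █
    (4,5)@(9, 11): e=[84,30,26] → █
    (7,5)@(15, 11): e=[0,90,50] → ·  [on edge]
    (3,6)@(7, 13): e=[84,10,46] → █
    (6,6)@(13, 13): e=[0,70,70] → ·  [on edge]
    (3,7)@(7, 15): e=[56,10,74] → █
    (5,7)@(11, 15): e=[0,50,90] → ·  [on edge]
    (4,8)@(9, 17): e=[0,30,110] → ·  [on edge]
    (3,9)@(7, 19): e=[0,10,130] → ·  [on edge]
    (2,10)@(5, 21): e=[0,-10,150] → ·  [on edge]
  covered (14 px):
    · · · · · · · · · ·
    · · · · · · · · · ·
    · · · · · · · · · ·
    · · · · · · · · █ ·
    · · · · · █ █ █ · ·
    · · · █ █ █ █ · · ·
    · · · █ █ █ · · · ·
    · · · █ █ · · · · ·
    · · · █ · · · · · ·
    · · · · · · · · · ·
    · · · · · · · · · ·
T3:
  2·area = 12  (B↔C swapped to make it positive)
  edge (14, 22)→(4, 8): d=(-10,-14) top-left  bias=+0
  edge (4, 8)→(12, 18): d=(8,10) right/bottom  bias=-1
  edge (12, 18)→(14, 22): d=(2,4) right/bottom  bias=-1
    (4,7)@(9, 15): e=[0,6,6] → █  [on edge]
    (5,7)@(11, 15): e=[28,-14,-2] → ·
    (4,8)@(9, 17): e=[-20,22,10] → ·
    (5,8)@(11, 17): e=[8,2,2] → █
    (6,8)@(13, 17): e=[36,-18,-6] → ·
    (5,9)@(11, 19): e=[-12,18,6] → ·
  covered (2 px):
    · · · · · · · · · ·
    · · · · · · · · · ·
    · · · · · · · · · ·
    · · · · · · · · · ·
    · · · · · · · · · ·
    · · · · · · · · · ·
    · · · · · · · · · ·
    · · · · █ · · · · ·
    · · · · · █ · · · ·
    · · · · · · · · · ·
    · · · · · · · · · ·
T4:
  2·area = 60  (B↔C swapped to make it positive)
  edge (2, 8)→(0, 2): d=(-2,-6) top-left  bias=+0
  edge (0, 2)→(13, 11): d=(13,9) right/bottom  bias=-1
  edge (13, 11)→(2, 8): d=(-11,-3) top-left  bias=+0
    (0,1)@(1, 3): e=[4,4,52] → █
    (1,1)@(3, 3): e=[16,-14,58] → ·
    (0,2)@(1, 5): e=[0,30,30] → █  [on edge]
    (1,2)@(3, 5): e=[12,12,36] → █
    (2,2)@(5, 5): e=[24,-6,42] → ·
    (0,3)@(1, 7): e=[-4,56,8] → ·
    (1,3)@(3, 7): e=[8,38,14] → █
    (2,3)@(5, 7): e=[20,20,20] → █
    (3,3)@(7, 7): e=[32,2,26] → █
    (4,3)@(9, 7): e=[44,-16,32] → ·
    (1,4)@(3, 9): e=[4,64,-8] → ·
    (2,4)@(5, 9): e=[16,46,-2] → ·
    (1,5)@(3, 11): e=[0,90,-30] → ·  [on edge]
    (6,5)@(13, 11): e=[60,0,0] → ·  [on edge]
    (2,8)@(5, 17): e=[0,150,-90] → ·  [on edge]
  covered (8 px):
    · · · · · · · · · ·
    █ · · · · · · · · ·
    █ █ · · · · · · · ·
    · █ █ █ · · · · · ·
    · · · █ █ · · · · ·
    · · · · · · · · · ·
    · · · · · · · · · ·
    · · · · · · · · · ·
    · · · · · · · · · ·
    · · · · · · · · · ·
    · · · · · · · · · ·

Answer: [[8,3],[5,4],[6,4],[7,4],[3,5],[4,5],[5,5],[6,5],[3,6],[4,6],[5,6],[3,7],[4,7],[3,8]]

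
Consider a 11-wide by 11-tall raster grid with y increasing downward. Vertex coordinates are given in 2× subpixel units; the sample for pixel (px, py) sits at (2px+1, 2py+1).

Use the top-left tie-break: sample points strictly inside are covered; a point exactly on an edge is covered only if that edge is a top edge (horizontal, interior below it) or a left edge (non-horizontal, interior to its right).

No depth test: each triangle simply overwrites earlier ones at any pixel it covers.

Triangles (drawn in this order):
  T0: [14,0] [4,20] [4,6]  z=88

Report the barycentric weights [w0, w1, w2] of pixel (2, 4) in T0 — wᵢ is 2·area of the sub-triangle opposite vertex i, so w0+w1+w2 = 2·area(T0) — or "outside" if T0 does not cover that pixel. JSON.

T0:
  2·area = 140
  edge (14, 0)→(4, 20): d=(-10,20) right/bottom  bias=-1
  edge (4, 20)→(4, 6): d=(0,-14) top-left  bias=+0
  edge (4, 6)→(14, 0): d=(10,-6) top-left  bias=+0
    (6,0)@(13, 1): e=[10,126,4] → █
    (7,0)@(15, 1): e=[-30,154,16] → ·
    (4,1)@(9, 3): e=[70,70,0] → █  [on edge]
    (5,1)@(11, 3): e=[30,98,12] → █
    (6,1)@(13, 3): e=[-10,126,24] → ·
    (3,2)@(7, 5): e=[90,42,8] → █
    (6,2)@(13, 5): e=[-30,126,44] → ·
    (2,3)@(5, 7): e=[110,14,16] → █
    (5,3)@(11, 7): e=[-10,98,52] → ·
    (2,4)@(5, 9): e=[90,14,36] → █
    (5,4)@(11, 9): e=[-30,98,72] → ·
    (2,5)@(5, 11): e=[70,14,56] → █
  covered (18 px):
    · · · · · · █ · · · ·
    · · · · █ █ · · · · ·
    · · · █ █ █ · · · · ·
    · · █ █ █ · · · · · ·
    · · █ █ █ · · · · · ·
    · · █ █ · · · · · · ·
    · · █ █ · · · · · · ·
    · · █ · · · · · · · ·
    · · █ · · · · · · · ·
    · · · · · · · · · · ·
    · · · · · · · · · · ·

Final: [14,36,90]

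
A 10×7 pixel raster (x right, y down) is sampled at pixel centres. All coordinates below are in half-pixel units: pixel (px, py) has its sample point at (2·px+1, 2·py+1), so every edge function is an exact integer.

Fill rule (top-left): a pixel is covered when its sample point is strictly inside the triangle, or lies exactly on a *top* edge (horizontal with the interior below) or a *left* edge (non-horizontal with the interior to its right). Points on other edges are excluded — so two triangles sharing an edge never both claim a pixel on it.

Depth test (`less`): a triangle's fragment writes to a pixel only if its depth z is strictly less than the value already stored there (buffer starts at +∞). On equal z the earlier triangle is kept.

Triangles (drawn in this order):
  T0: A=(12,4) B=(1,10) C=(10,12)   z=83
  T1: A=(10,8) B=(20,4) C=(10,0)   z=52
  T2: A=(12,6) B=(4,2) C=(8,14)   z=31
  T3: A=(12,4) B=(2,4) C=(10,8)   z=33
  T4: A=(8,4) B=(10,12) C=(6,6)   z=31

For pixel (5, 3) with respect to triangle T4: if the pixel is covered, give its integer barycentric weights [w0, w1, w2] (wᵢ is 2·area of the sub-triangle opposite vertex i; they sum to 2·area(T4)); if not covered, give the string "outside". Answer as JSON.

T0:
  2·area = 76  (B↔C swapped to make it positive)
  edge (12, 4)→(10, 12): d=(-2,8) right/bottom  bias=-1
  edge (10, 12)→(1, 10): d=(-9,-2) top-left  bias=+0
  edge (1, 10)→(12, 4): d=(11,-6) top-left  bias=+0
    (5,2)@(11, 5): e=[6,65,5] → #
    (6,2)@(13, 5): e=[-10,69,17] → ·
    (3,3)@(7, 7): e=[34,39,3] → #
    (4,3)@(9, 7): e=[18,43,15] → #
    (6,3)@(13, 7): e=[-14,51,39] → ·
    (1,4)@(3, 9): e=[62,13,1] → #
    (2,4)@(5, 9): e=[46,17,13] → #
    (5,4)@(11, 9): e=[-2,29,49] → ·
    (1,5)@(3, 11): e=[58,-5,23] → ·
    (2,5)@(5, 11): e=[42,-1,35] → ·
    (3,5)@(7, 11): e=[26,3,47] → #
    (5,5)@(11, 11): e=[-6,11,71] → ·
  covered (10 px):
    · · · · · · · · · ·
    · · · · · · · · · ·
    · · · · · # · · · ·
    · · · # # # · · · ·
    · # # # # · · · · ·
    · · · # # · · · · ·
    · · · · · · · · · ·
T1:
  2·area = 80  (B↔C swapped to make it positive)
  edge (10, 8)→(10, 0): d=(0,-8) top-left  bias=+0
  edge (10, 0)→(20, 4): d=(10,4) right/bottom  bias=-1
  edge (20, 4)→(10, 8): d=(-10,4) right/bottom  bias=-1
    (5,0)@(11, 1): e=[8,6,66] → #
    (6,0)@(13, 1): e=[24,-2,58] → ·
    (5,1)@(11, 3): e=[8,26,46] → #
    (6,1)@(13, 3): e=[24,18,38] → #
    (7,1)@(15, 3): e=[40,10,30] → #
    (8,1)@(17, 3): e=[56,2,22] → #
    (9,1)@(19, 3): e=[72,-6,14] → ·
    (5,2)@(11, 5): e=[8,46,26] → #
    (9,2)@(19, 5): e=[72,14,-6] → ·
    (5,3)@(11, 7): e=[8,66,6] → #
    (6,3)@(13, 7): e=[24,58,-2] → ·
    (7,3)@(15, 7): e=[40,50,-10] → ·
  covered (10 px):
    · · · · · # · · · ·
    · · · · · # # # # ·
    · · · · · # # # # ·
    · · · · · # · · · ·
    · · · · · · · · · ·
    · · · · · · · · · ·
    · · · · · · · · · ·
T2:
  2·area = 80  (B↔C swapped to make it positive)
  edge (12, 6)→(8, 14): d=(-4,8) right/bottom  bias=-1
  edge (8, 14)→(4, 2): d=(-4,-12) top-left  bias=+0
  edge (4, 2)→(12, 6): d=(8,4) right/bottom  bias=-1
    (2,1)@(5, 3): e=[68,8,4] → #
    (3,1)@(7, 3): e=[52,32,-4] → ·
    (2,2)@(5, 5): e=[60,0,20] → #  [on edge]
    (3,2)@(7, 5): e=[44,24,12] → #
    (4,2)@(9, 5): e=[28,48,4] → #
    (5,2)@(11, 5): e=[12,72,-4] → ·
    (2,3)@(5, 7): e=[52,-8,36] → ·
    (3,3)@(7, 7): e=[36,16,28] → #
    (5,3)@(11, 7): e=[4,64,12] → #
    (6,3)@(13, 7): e=[-12,88,4] → ·
    (3,4)@(7, 9): e=[28,8,44] → #
    (5,4)@(11, 9): e=[-4,56,28] → ·
    (3,5)@(7, 11): e=[20,0,60] → #  [on edge]
  covered (11 px):
    · · · · · · · · · ·
    · · # · · · · · · ·
    · · # # # · · · · ·
    · · · # # # · · · ·
    · · · # # · · · · ·
    · · · # # · · · · ·
    · · · · · · · · · ·
T3:
  2·area = 40  (B↔C swapped to make it positive)
  edge (12, 4)→(10, 8): d=(-2,4) right/bottom  bias=-1
  edge (10, 8)→(2, 4): d=(-8,-4) top-left  bias=+0
  edge (2, 4)→(12, 4): d=(10,0) top-left  bias=+0
    (2,2)@(5, 5): e=[26,4,10] → #
    (3,2)@(7, 5): e=[18,12,10] → #
    (4,2)@(9, 5): e=[10,20,10] → #
    (5,2)@(11, 5): e=[2,28,10] → #
    (6,2)@(13, 5): e=[-6,36,10] → ·
    (2,3)@(5, 7): e=[22,-12,30] → ·
    (3,3)@(7, 7): e=[14,-4,30] → ·
    (4,3)@(9, 7): e=[6,4,30] → #
    (5,3)@(11, 7): e=[-2,12,30] → ·
    (4,4)@(9, 9): e=[2,-12,50] → ·
  covered (5 px):
    · · · · · · · · · ·
    · · · · · · · · · ·
    · · # # # # · · · ·
    · · · · # · · · · ·
    · · · · · · · · · ·
    · · · · · · · · · ·
    · · · · · · · · · ·
T4:
  2·area = 20
  edge (8, 4)→(10, 12): d=(2,8) right/bottom  bias=-1
  edge (10, 12)→(6, 6): d=(-4,-6) top-left  bias=+0
  edge (6, 6)→(8, 4): d=(2,-2) top-left  bias=+0
    (5,0)@(11, 1): e=[-30,50,0] → ·  [on edge]
    (4,1)@(9, 3): e=[-10,30,0] → ·  [on edge]
    (3,2)@(7, 5): e=[10,10,0] → #  [on edge]
    (4,2)@(9, 5): e=[-6,22,4] → ·
    (2,3)@(5, 7): e=[30,-10,0] → ·  [on edge]
    (3,3)@(7, 7): e=[14,2,4] → #
    (4,3)@(9, 7): e=[-2,14,8] → ·
    (1,4)@(3, 9): e=[50,-30,0] → ·  [on edge]
    (3,4)@(7, 9): e=[18,-6,8] → ·
    (4,4)@(9, 9): e=[2,6,12] → #
    (5,4)@(11, 9): e=[-14,18,16] → ·
    (0,5)@(1, 11): e=[70,-50,0] → ·  [on edge]
  covered (3 px):
    · · · · · · · · · ·
    · · · · · · · · · ·
    · · · # · · · · · ·
    · · · # · · · · · ·
    · · · · # · · · · ·
    · · · · · · · · · ·
    · · · · · · · · · ·

Result: "outside"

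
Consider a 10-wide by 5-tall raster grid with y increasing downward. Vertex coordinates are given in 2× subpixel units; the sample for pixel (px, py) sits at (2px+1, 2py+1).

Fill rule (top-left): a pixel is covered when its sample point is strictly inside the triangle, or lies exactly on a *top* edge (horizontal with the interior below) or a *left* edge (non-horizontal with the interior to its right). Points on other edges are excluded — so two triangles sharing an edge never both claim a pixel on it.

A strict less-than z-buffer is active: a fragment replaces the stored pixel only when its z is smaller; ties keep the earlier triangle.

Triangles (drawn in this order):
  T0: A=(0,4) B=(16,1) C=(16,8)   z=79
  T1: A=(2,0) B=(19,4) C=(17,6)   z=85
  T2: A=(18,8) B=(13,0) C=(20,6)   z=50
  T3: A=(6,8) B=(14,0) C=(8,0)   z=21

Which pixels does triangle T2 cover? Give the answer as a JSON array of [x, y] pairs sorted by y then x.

T0:
  2·area = 112
  edge (0, 4)→(16, 1): d=(16,-3) top-left  bias=+0
  edge (16, 1)→(16, 8): d=(0,7) right/bottom  bias=-1
  edge (16, 8)→(0, 4): d=(-16,-4) top-left  bias=+0
    (3,1)@(7, 3): e=[5,63,44] → █
    (4,1)@(9, 3): e=[11,49,52] → █
    (5,1)@(11, 3): e=[17,35,60] → █
    (6,1)@(13, 3): e=[23,21,68] → █
    (7,1)@(15, 3): e=[29,7,76] → █
    (8,1)@(17, 3): e=[35,-7,84] → ·
    (2,2)@(5, 5): e=[31,77,4] → █
    (8,2)@(17, 5): e=[67,-7,52] → ·
    (2,3)@(5, 7): e=[63,77,-28] → ·
    (3,3)@(7, 7): e=[69,63,-20] → ·
    (4,3)@(9, 7): e=[75,49,-12] → ·
    (5,3)@(11, 7): e=[81,35,-4] → ·
  covered (13 px):
    · · · · · · · · · ·
    · · · █ █ █ █ █ · ·
    · · █ █ █ █ █ █ · ·
    · · · · · · █ █ · ·
    · · · · · · · · · ·
T1:
  2·area = 42
  edge (2, 0)→(19, 4): d=(17,4) right/bottom  bias=-1
  edge (19, 4)→(17, 6): d=(-2,2) right/bottom  bias=-1
  edge (17, 6)→(2, 0): d=(-15,-6) top-left  bias=+0
    (2,0)@(5, 1): e=[5,34,3] → █
    (3,0)@(7, 1): e=[-3,30,15] → ·
    (2,1)@(5, 3): e=[39,30,-27] → ·
    (5,1)@(11, 3): e=[15,18,9] → █
    (6,1)@(13, 3): e=[7,14,21] → █
    (7,1)@(15, 3): e=[-1,10,33] → ·
    (5,2)@(11, 5): e=[49,14,-21] → ·
    (6,2)@(13, 5): e=[41,10,-9] → ·
    (7,2)@(15, 5): e=[33,6,3] → █
    (8,2)@(17, 5): e=[25,2,15] → █
    (9,2)@(19, 5): e=[17,-2,27] → ·
    (7,3)@(15, 7): e=[67,2,-27] → ·
  covered (5 px):
    · · █ · · · · · · ·
    · · · · · █ █ · · ·
    · · · · · · · █ █ ·
    · · · · · · · · · ·
    · · · · · · · · · ·
T2:
  2·area = 26
  edge (18, 8)→(13, 0): d=(-5,-8) top-left  bias=+0
  edge (13, 0)→(20, 6): d=(7,6) right/bottom  bias=-1
  edge (20, 6)→(18, 8): d=(-2,2) right/bottom  bias=-1
    (7,1)@(15, 3): e=[1,9,16] → █
    (8,1)@(17, 3): e=[17,-3,12] → ·
    (7,2)@(15, 5): e=[-9,23,12] → ·
    (8,2)@(17, 5): e=[7,11,8] → █
    (9,2)@(19, 5): e=[23,-1,4] → ·
    (8,3)@(17, 7): e=[-3,25,4] → ·
    (9,3)@(19, 7): e=[13,13,0] → ·  [on edge]
    (8,4)@(17, 9): e=[-13,39,0] → ·  [on edge]
  covered (2 px):
    · · · · · · · · · ·
    · · · · · · · █ · ·
    · · · · · · · · █ ·
    · · · · · · · · · ·
    · · · · · · · · · ·
T3:
  2·area = 48  (B↔C swapped to make it positive)
  edge (6, 8)→(8, 0): d=(2,-8) top-left  bias=+0
  edge (8, 0)→(14, 0): d=(6,0) top-left  bias=+0
  edge (14, 0)→(6, 8): d=(-8,8) right/bottom  bias=-1
    (4,0)@(9, 1): e=[10,6,32] → █
    (5,0)@(11, 1): e=[26,6,16] → █
    (6,0)@(13, 1): e=[42,6,0] → ·  [on edge]
    (4,1)@(9, 3): e=[14,18,16] → █
    (5,1)@(11, 3): e=[30,18,0] → ·  [on edge]
    (3,2)@(7, 5): e=[2,30,16] → █
    (4,2)@(9, 5): e=[18,30,0] → ·  [on edge]
    (3,3)@(7, 7): e=[6,42,0] → ·  [on edge]
    (2,4)@(5, 9): e=[-6,54,0] → ·  [on edge]
  covered (4 px):
    · · · · █ █ · · · ·
    · · · · █ · · · · ·
    · · · █ · · · · · ·
    · · · · · · · · · ·
    · · · · · · · · · ·

Final: [[7,1],[8,2]]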